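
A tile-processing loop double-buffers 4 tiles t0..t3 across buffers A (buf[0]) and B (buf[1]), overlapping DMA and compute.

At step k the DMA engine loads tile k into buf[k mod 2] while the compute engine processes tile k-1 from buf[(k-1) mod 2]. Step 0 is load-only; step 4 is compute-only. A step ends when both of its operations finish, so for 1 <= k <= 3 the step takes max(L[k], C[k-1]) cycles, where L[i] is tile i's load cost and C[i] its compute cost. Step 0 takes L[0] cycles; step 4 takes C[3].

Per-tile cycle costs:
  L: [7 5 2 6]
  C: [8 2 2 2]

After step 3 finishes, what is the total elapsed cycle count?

  0. 7=7c; end=7; A:t0 B:-
  1. max(5,8)=8c; end=15; A:t0 B:t1
  2. max(2,2)=2c; end=17; A:t2 B:t1
  3. max(6,2)=6c; end=23; A:t2 B:t3
  4. 2=2c; end=25; A:t2 B:t3

end_cycle[3] = 23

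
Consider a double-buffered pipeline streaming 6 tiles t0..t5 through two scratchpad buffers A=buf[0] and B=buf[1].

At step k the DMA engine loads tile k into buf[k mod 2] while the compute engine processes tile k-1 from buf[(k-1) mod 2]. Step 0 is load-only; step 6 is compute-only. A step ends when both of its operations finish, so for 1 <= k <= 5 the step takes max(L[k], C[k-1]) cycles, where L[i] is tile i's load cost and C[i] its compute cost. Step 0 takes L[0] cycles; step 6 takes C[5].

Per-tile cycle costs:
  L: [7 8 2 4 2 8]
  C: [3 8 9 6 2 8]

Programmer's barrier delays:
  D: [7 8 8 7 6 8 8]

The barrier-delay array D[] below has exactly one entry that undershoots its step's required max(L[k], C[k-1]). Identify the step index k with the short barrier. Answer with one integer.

hazard at step 3

step 0: need L[0]=7 = 7; D[0]=7 ok
step 1: need max(L[1]=8,C[0]=3) = 8; D[1]=8 ok
step 2: need max(L[2]=2,C[1]=8) = 8; D[2]=8 ok
step 3: need max(L[3]=4,C[2]=9) = 9; D[3]=7 SHORT
step 4: need max(L[4]=2,C[3]=6) = 6; D[4]=6 ok
step 5: need max(L[5]=8,C[4]=2) = 8; D[5]=8 ok
step 6: need C[5]=8 = 8; D[6]=8 ok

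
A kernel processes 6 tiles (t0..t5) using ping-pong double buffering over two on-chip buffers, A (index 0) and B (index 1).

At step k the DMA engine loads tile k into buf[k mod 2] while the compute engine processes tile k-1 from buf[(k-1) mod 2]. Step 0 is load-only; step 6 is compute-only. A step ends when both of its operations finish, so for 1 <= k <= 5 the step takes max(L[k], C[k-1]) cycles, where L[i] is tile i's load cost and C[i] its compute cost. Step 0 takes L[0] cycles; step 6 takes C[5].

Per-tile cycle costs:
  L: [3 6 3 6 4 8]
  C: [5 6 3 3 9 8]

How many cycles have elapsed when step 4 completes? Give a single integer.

k=0 load=t0/3c comp=- wait=3 total=3
k=1 load=t1/6c comp=t0/5c wait=6 total=9
k=2 load=t2/3c comp=t1/6c wait=6 total=15
k=3 load=t3/6c comp=t2/3c wait=6 total=21
k=4 load=t4/4c comp=t3/3c wait=4 total=25
k=5 load=t5/8c comp=t4/9c wait=9 total=34
k=6 load=- comp=t5/8c wait=8 total=42

end_cycle[4] = 25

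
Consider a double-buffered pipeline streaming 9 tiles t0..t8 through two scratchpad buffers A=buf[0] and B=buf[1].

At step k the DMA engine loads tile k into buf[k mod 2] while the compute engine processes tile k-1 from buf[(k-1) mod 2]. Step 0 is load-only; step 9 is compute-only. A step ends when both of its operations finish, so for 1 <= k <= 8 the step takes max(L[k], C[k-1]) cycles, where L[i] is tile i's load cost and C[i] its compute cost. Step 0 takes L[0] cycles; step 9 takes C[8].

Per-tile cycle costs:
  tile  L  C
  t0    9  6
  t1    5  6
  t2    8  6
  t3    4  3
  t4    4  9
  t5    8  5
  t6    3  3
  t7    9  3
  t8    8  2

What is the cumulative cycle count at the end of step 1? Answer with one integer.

end_cycle[1] = 15

[0] DMA t0→A (9c) ∥ CU idle ⇒ 9c, clock 9
[1] DMA t1→B (5c) ∥ CU A:t0 (6c) ⇒ 6c, clock 15
[2] DMA t2→A (8c) ∥ CU B:t1 (6c) ⇒ 8c, clock 23
[3] DMA t3→B (4c) ∥ CU A:t2 (6c) ⇒ 6c, clock 29
[4] DMA t4→A (4c) ∥ CU B:t3 (3c) ⇒ 4c, clock 33
[5] DMA t5→B (8c) ∥ CU A:t4 (9c) ⇒ 9c, clock 42
[6] DMA t6→A (3c) ∥ CU B:t5 (5c) ⇒ 5c, clock 47
[7] DMA t7→B (9c) ∥ CU A:t6 (3c) ⇒ 9c, clock 56
[8] DMA t8→A (8c) ∥ CU B:t7 (3c) ⇒ 8c, clock 64
[9] DMA idle ∥ CU A:t8 (2c) ⇒ 2c, clock 66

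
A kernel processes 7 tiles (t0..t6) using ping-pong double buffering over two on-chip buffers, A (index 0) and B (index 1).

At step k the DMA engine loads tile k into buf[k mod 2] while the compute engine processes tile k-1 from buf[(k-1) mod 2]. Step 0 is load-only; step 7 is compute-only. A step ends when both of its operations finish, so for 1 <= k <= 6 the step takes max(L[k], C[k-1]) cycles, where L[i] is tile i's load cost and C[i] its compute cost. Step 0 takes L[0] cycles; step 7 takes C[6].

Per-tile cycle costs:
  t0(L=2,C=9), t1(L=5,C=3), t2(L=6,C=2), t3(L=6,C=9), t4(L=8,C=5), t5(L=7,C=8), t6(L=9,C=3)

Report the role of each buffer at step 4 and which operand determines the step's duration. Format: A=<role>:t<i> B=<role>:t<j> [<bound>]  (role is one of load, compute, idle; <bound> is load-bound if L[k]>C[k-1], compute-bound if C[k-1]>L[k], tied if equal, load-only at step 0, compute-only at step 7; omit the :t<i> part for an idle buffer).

[0] DMA t0→A (2c) ∥ CU idle ⇒ 2c, clock 2
[1] DMA t1→B (5c) ∥ CU A:t0 (9c) ⇒ 9c, clock 11
[2] DMA t2→A (6c) ∥ CU B:t1 (3c) ⇒ 6c, clock 17
[3] DMA t3→B (6c) ∥ CU A:t2 (2c) ⇒ 6c, clock 23
[4] DMA t4→A (8c) ∥ CU B:t3 (9c) ⇒ 9c, clock 32
[5] DMA t5→B (7c) ∥ CU A:t4 (5c) ⇒ 7c, clock 39
[6] DMA t6→A (9c) ∥ CU B:t5 (8c) ⇒ 9c, clock 48
[7] DMA idle ∥ CU A:t6 (3c) ⇒ 3c, clock 51

step 4: A=load:t4 B=compute:t3 [compute-bound]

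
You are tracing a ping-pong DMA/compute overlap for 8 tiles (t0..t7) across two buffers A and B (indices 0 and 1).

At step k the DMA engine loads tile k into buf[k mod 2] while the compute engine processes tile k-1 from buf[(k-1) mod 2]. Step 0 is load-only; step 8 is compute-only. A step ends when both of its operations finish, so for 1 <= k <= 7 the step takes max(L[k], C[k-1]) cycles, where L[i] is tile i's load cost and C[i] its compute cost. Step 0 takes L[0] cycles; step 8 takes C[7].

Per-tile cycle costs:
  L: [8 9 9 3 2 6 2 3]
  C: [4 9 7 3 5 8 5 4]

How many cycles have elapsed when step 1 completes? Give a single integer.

end_cycle[1] = 17

  0. 8=8c; end=8; A:t0 B:-
  1. max(9,4)=9c; end=17; A:t0 B:t1
  2. max(9,9)=9c; end=26; A:t2 B:t1
  3. max(3,7)=7c; end=33; A:t2 B:t3
  4. max(2,3)=3c; end=36; A:t4 B:t3
  5. max(6,5)=6c; end=42; A:t4 B:t5
  6. max(2,8)=8c; end=50; A:t6 B:t5
  7. max(3,5)=5c; end=55; A:t6 B:t7
  8. 4=4c; end=59; A:t6 B:t7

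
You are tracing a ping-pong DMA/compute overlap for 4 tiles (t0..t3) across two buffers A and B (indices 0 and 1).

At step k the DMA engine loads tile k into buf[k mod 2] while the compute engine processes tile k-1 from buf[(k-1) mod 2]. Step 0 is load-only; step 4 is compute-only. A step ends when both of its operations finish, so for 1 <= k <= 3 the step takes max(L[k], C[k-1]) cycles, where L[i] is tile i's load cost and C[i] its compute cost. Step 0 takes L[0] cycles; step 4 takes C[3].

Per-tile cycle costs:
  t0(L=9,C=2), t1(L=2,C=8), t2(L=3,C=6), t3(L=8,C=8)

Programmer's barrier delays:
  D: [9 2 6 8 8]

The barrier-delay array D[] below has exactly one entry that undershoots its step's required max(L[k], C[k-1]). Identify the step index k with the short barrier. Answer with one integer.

hazard at step 2

[0] required=L[0]=9=9 vs D=9 ok
[1] required=max(L[1]=2,C[0]=2)=2 vs D=2 ok
[2] required=max(L[2]=3,C[1]=8)=8 vs D=6 SHORT
[3] required=max(L[3]=8,C[2]=6)=8 vs D=8 ok
[4] required=C[3]=8=8 vs D=8 ok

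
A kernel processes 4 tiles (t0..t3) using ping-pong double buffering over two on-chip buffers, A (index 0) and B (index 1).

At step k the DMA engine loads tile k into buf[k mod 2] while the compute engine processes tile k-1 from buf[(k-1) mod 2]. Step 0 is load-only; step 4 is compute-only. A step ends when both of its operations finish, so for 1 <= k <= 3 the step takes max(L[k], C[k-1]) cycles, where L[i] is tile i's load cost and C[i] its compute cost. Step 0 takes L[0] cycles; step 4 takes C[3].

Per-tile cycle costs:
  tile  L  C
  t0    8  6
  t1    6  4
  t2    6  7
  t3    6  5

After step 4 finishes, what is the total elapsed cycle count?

end_cycle[4] = 32

  0. 8=8c; end=8; A:t0 B:-
  1. max(6,6)=6c; end=14; A:t0 B:t1
  2. max(6,4)=6c; end=20; A:t2 B:t1
  3. max(6,7)=7c; end=27; A:t2 B:t3
  4. 5=5c; end=32; A:t2 B:t3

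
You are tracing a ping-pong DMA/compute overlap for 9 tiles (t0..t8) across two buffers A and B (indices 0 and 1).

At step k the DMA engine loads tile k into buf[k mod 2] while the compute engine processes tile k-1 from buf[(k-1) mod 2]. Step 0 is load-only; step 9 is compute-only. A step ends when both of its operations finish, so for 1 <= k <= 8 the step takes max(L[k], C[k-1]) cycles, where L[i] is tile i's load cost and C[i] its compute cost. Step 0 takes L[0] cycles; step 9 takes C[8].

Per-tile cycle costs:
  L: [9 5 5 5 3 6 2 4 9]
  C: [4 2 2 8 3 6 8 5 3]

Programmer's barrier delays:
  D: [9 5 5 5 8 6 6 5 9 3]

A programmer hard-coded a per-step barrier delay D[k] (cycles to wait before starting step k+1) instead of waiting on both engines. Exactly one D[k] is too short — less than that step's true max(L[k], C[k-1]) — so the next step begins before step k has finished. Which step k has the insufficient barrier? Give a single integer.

[0] required=L[0]=9=9 vs D=9 ok
[1] required=max(L[1]=5,C[0]=4)=5 vs D=5 ok
[2] required=max(L[2]=5,C[1]=2)=5 vs D=5 ok
[3] required=max(L[3]=5,C[2]=2)=5 vs D=5 ok
[4] required=max(L[4]=3,C[3]=8)=8 vs D=8 ok
[5] required=max(L[5]=6,C[4]=3)=6 vs D=6 ok
[6] required=max(L[6]=2,C[5]=6)=6 vs D=6 ok
[7] required=max(L[7]=4,C[6]=8)=8 vs D=5 SHORT
[8] required=max(L[8]=9,C[7]=5)=9 vs D=9 ok
[9] required=C[8]=3=3 vs D=3 ok

hazard at step 7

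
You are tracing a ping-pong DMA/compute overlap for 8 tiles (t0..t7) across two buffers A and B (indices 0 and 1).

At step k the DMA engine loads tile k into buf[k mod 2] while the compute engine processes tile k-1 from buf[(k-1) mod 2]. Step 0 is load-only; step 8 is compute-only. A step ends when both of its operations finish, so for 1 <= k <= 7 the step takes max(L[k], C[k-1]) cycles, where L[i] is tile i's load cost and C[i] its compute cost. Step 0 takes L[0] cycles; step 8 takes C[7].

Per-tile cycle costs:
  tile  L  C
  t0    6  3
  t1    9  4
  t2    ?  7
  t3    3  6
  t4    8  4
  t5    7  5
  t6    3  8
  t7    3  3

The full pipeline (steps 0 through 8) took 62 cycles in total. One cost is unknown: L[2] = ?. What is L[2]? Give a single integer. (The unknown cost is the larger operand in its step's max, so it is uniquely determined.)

step 0 → dur = L[0]=6 = 6
step 1 → dur = max(L[1]=9, C[0]=3) = 9
step 2 → dur = max(L[2]=?, C[1]=4) = L[2]  (unknown; binding)
step 3 → dur = max(L[3]=3, C[2]=7) = 7
step 4 → dur = max(L[4]=8, C[3]=6) = 8
step 5 → dur = max(L[5]=7, C[4]=4) = 7
step 6 → dur = max(L[6]=3, C[5]=5) = 5
step 7 → dur = max(L[7]=3, C[6]=8) = 8
step 8 → dur = C[7]=3 = 3
sum of known step durations = 53
dur[2] = total - known = 62 - 53 = 9
L[2] is the binding max in step 2, so L[2] = dur[2] = 9

L[2] = 9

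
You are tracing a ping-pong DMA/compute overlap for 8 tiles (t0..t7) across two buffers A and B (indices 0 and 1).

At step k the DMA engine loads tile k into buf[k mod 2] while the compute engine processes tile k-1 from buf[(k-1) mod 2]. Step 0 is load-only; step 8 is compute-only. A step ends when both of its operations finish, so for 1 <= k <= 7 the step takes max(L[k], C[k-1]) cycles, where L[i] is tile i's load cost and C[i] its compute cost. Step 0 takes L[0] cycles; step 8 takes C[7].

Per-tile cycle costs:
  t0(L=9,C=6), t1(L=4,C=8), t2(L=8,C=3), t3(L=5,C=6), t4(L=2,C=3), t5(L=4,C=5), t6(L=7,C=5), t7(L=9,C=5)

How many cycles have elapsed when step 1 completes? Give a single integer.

end_cycle[1] = 15

  0. 9=9c; end=9; A:t0 B:-
  1. max(4,6)=6c; end=15; A:t0 B:t1
  2. max(8,8)=8c; end=23; A:t2 B:t1
  3. max(5,3)=5c; end=28; A:t2 B:t3
  4. max(2,6)=6c; end=34; A:t4 B:t3
  5. max(4,3)=4c; end=38; A:t4 B:t5
  6. max(7,5)=7c; end=45; A:t6 B:t5
  7. max(9,5)=9c; end=54; A:t6 B:t7
  8. 5=5c; end=59; A:t6 B:t7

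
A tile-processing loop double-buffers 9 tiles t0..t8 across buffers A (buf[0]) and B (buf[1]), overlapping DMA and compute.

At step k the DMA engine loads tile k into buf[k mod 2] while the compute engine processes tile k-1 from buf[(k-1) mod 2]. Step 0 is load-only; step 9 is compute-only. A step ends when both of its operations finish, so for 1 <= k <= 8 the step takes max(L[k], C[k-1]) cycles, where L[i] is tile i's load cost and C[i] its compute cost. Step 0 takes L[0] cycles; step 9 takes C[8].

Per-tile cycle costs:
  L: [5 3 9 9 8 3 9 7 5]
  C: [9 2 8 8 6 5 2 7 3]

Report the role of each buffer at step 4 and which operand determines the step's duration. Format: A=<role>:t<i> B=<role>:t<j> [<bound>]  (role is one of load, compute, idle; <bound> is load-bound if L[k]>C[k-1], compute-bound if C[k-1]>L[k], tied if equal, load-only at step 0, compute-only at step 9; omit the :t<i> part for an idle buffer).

  0. 5=5c; end=5; A:t0 B:-
  1. max(3,9)=9c; end=14; A:t0 B:t1
  2. max(9,2)=9c; end=23; A:t2 B:t1
  3. max(9,8)=9c; end=32; A:t2 B:t3
  4. max(8,8)=8c; end=40; A:t4 B:t3
  5. max(3,6)=6c; end=46; A:t4 B:t5
  6. max(9,5)=9c; end=55; A:t6 B:t5
  7. max(7,2)=7c; end=62; A:t6 B:t7
  8. max(5,7)=7c; end=69; A:t8 B:t7
  9. 3=3c; end=72; A:t8 B:t7

step 4: A=load:t4 B=compute:t3 [tied]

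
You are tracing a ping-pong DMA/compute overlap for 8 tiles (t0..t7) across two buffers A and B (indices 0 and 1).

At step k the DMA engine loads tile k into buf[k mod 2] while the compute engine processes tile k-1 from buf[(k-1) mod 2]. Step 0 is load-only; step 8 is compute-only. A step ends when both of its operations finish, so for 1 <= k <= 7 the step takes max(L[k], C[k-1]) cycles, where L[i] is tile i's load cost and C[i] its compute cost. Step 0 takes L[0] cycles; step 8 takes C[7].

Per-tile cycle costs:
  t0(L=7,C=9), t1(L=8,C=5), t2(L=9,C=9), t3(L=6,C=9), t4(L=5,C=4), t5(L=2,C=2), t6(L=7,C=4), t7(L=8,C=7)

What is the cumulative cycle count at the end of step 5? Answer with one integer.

end_cycle[5] = 47

  0. 7=7c; end=7; A:t0 B:-
  1. max(8,9)=9c; end=16; A:t0 B:t1
  2. max(9,5)=9c; end=25; A:t2 B:t1
  3. max(6,9)=9c; end=34; A:t2 B:t3
  4. max(5,9)=9c; end=43; A:t4 B:t3
  5. max(2,4)=4c; end=47; A:t4 B:t5
  6. max(7,2)=7c; end=54; A:t6 B:t5
  7. max(8,4)=8c; end=62; A:t6 B:t7
  8. 7=7c; end=69; A:t6 B:t7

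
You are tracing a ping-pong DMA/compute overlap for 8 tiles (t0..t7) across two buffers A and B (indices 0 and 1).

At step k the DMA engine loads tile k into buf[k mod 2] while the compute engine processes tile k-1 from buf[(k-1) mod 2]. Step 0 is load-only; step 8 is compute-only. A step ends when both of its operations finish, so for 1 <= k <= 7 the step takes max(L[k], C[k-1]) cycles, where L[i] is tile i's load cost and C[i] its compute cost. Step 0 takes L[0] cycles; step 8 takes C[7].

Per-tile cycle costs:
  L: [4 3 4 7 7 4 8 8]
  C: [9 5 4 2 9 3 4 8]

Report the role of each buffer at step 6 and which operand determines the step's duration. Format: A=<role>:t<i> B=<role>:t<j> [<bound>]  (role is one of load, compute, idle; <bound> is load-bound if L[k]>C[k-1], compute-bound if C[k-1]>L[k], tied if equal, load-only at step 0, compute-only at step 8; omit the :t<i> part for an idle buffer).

[0] DMA t0→A (4c) ∥ CU idle ⇒ 4c, clock 4
[1] DMA t1→B (3c) ∥ CU A:t0 (9c) ⇒ 9c, clock 13
[2] DMA t2→A (4c) ∥ CU B:t1 (5c) ⇒ 5c, clock 18
[3] DMA t3→B (7c) ∥ CU A:t2 (4c) ⇒ 7c, clock 25
[4] DMA t4→A (7c) ∥ CU B:t3 (2c) ⇒ 7c, clock 32
[5] DMA t5→B (4c) ∥ CU A:t4 (9c) ⇒ 9c, clock 41
[6] DMA t6→A (8c) ∥ CU B:t5 (3c) ⇒ 8c, clock 49
[7] DMA t7→B (8c) ∥ CU A:t6 (4c) ⇒ 8c, clock 57
[8] DMA idle ∥ CU B:t7 (8c) ⇒ 8c, clock 65

step 6: A=load:t6 B=compute:t5 [load-bound]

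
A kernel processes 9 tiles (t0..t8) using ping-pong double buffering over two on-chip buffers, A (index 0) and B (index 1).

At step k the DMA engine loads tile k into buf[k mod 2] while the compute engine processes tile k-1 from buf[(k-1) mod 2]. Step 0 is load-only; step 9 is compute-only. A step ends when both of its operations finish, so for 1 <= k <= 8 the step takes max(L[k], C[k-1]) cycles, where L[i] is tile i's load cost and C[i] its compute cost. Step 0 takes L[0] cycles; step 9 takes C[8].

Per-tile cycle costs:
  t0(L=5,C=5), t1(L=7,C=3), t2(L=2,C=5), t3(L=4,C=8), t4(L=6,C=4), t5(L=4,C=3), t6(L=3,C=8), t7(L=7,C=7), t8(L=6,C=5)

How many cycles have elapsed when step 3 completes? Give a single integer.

end_cycle[3] = 20

  0. 5=5c; end=5; A:t0 B:-
  1. max(7,5)=7c; end=12; A:t0 B:t1
  2. max(2,3)=3c; end=15; A:t2 B:t1
  3. max(4,5)=5c; end=20; A:t2 B:t3
  4. max(6,8)=8c; end=28; A:t4 B:t3
  5. max(4,4)=4c; end=32; A:t4 B:t5
  6. max(3,3)=3c; end=35; A:t6 B:t5
  7. max(7,8)=8c; end=43; A:t6 B:t7
  8. max(6,7)=7c; end=50; A:t8 B:t7
  9. 5=5c; end=55; A:t8 B:t7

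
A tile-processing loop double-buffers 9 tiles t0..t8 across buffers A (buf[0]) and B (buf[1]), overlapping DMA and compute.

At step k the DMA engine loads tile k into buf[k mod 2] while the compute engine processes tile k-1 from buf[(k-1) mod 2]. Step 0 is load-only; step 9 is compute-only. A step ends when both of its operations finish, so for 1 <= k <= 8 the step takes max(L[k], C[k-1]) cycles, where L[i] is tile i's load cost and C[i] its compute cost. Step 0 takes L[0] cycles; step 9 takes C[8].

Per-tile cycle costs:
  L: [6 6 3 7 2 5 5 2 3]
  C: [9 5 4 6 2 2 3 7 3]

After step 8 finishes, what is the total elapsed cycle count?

step 0: L[0]=6 → dur=6, Σ=6 | A=load:t0 B=idle [load-only]
step 1: L[1]=6 C[0]=9 → dur=9, Σ=15 | A=compute:t0 B=load:t1 [compute-bound]
step 2: L[2]=3 C[1]=5 → dur=5, Σ=20 | A=load:t2 B=compute:t1 [compute-bound]
step 3: L[3]=7 C[2]=4 → dur=7, Σ=27 | A=compute:t2 B=load:t3 [load-bound]
step 4: L[4]=2 C[3]=6 → dur=6, Σ=33 | A=load:t4 B=compute:t3 [compute-bound]
step 5: L[5]=5 C[4]=2 → dur=5, Σ=38 | A=compute:t4 B=load:t5 [load-bound]
step 6: L[6]=5 C[5]=2 → dur=5, Σ=43 | A=load:t6 B=compute:t5 [load-bound]
step 7: L[7]=2 C[6]=3 → dur=3, Σ=46 | A=compute:t6 B=load:t7 [compute-bound]
step 8: L[8]=3 C[7]=7 → dur=7, Σ=53 | A=load:t8 B=compute:t7 [compute-bound]
step 9: C[8]=3 → dur=3, Σ=56 | A=compute:t8 B=idle [compute-only]

end_cycle[8] = 53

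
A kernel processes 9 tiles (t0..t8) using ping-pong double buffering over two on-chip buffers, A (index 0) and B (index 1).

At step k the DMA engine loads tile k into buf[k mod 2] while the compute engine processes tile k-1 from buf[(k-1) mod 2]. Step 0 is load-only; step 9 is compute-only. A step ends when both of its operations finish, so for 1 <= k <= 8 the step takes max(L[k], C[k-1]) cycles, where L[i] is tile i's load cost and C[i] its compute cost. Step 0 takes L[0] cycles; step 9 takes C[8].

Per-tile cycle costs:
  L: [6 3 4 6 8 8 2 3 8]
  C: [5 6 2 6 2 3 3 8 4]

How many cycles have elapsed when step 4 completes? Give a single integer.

k=0 load=t0/6c comp=- wait=6 total=6
k=1 load=t1/3c comp=t0/5c wait=5 total=11
k=2 load=t2/4c comp=t1/6c wait=6 total=17
k=3 load=t3/6c comp=t2/2c wait=6 total=23
k=4 load=t4/8c comp=t3/6c wait=8 total=31
k=5 load=t5/8c comp=t4/2c wait=8 total=39
k=6 load=t6/2c comp=t5/3c wait=3 total=42
k=7 load=t7/3c comp=t6/3c wait=3 total=45
k=8 load=t8/8c comp=t7/8c wait=8 total=53
k=9 load=- comp=t8/4c wait=4 total=57

end_cycle[4] = 31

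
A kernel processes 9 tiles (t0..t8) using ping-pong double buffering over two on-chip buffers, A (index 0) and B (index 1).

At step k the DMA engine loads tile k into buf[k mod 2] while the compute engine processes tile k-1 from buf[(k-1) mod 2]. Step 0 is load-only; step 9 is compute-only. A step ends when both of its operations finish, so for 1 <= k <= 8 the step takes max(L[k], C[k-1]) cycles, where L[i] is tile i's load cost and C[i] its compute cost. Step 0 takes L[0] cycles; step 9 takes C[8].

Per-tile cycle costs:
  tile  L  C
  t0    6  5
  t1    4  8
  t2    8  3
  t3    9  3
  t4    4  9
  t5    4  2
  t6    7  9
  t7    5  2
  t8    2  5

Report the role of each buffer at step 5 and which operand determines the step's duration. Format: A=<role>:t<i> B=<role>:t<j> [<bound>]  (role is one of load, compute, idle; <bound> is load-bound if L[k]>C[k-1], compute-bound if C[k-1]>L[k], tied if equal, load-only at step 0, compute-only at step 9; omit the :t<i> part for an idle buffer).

  0. 6=6c; end=6; A:t0 B:-
  1. max(4,5)=5c; end=11; A:t0 B:t1
  2. max(8,8)=8c; end=19; A:t2 B:t1
  3. max(9,3)=9c; end=28; A:t2 B:t3
  4. max(4,3)=4c; end=32; A:t4 B:t3
  5. max(4,9)=9c; end=41; A:t4 B:t5
  6. max(7,2)=7c; end=48; A:t6 B:t5
  7. max(5,9)=9c; end=57; A:t6 B:t7
  8. max(2,2)=2c; end=59; A:t8 B:t7
  9. 5=5c; end=64; A:t8 B:t7

step 5: A=compute:t4 B=load:t5 [compute-bound]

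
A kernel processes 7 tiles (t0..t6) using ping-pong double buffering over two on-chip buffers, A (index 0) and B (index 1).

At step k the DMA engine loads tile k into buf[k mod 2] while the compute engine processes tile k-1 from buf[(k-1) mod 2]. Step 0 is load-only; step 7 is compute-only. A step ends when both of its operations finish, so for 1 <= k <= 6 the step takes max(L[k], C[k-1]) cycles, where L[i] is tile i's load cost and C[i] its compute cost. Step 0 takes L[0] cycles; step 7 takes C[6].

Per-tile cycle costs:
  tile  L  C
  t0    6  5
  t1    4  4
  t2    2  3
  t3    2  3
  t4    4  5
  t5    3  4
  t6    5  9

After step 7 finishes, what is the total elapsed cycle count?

[0] DMA t0→A (6c) ∥ CU idle ⇒ 6c, clock 6
[1] DMA t1→B (4c) ∥ CU A:t0 (5c) ⇒ 5c, clock 11
[2] DMA t2→A (2c) ∥ CU B:t1 (4c) ⇒ 4c, clock 15
[3] DMA t3→B (2c) ∥ CU A:t2 (3c) ⇒ 3c, clock 18
[4] DMA t4→A (4c) ∥ CU B:t3 (3c) ⇒ 4c, clock 22
[5] DMA t5→B (3c) ∥ CU A:t4 (5c) ⇒ 5c, clock 27
[6] DMA t6→A (5c) ∥ CU B:t5 (4c) ⇒ 5c, clock 32
[7] DMA idle ∥ CU A:t6 (9c) ⇒ 9c, clock 41

end_cycle[7] = 41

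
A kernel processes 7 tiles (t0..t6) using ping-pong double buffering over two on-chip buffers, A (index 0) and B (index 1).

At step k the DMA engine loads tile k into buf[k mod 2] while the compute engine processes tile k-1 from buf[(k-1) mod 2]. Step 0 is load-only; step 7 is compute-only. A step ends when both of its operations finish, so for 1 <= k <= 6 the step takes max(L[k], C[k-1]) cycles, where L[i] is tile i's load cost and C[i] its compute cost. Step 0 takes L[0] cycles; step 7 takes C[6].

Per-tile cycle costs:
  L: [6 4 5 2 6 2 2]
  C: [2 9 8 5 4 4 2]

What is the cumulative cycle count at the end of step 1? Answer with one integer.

[0] DMA t0→A (6c) ∥ CU idle ⇒ 6c, clock 6
[1] DMA t1→B (4c) ∥ CU A:t0 (2c) ⇒ 4c, clock 10
[2] DMA t2→A (5c) ∥ CU B:t1 (9c) ⇒ 9c, clock 19
[3] DMA t3→B (2c) ∥ CU A:t2 (8c) ⇒ 8c, clock 27
[4] DMA t4→A (6c) ∥ CU B:t3 (5c) ⇒ 6c, clock 33
[5] DMA t5→B (2c) ∥ CU A:t4 (4c) ⇒ 4c, clock 37
[6] DMA t6→A (2c) ∥ CU B:t5 (4c) ⇒ 4c, clock 41
[7] DMA idle ∥ CU A:t6 (2c) ⇒ 2c, clock 43

end_cycle[1] = 10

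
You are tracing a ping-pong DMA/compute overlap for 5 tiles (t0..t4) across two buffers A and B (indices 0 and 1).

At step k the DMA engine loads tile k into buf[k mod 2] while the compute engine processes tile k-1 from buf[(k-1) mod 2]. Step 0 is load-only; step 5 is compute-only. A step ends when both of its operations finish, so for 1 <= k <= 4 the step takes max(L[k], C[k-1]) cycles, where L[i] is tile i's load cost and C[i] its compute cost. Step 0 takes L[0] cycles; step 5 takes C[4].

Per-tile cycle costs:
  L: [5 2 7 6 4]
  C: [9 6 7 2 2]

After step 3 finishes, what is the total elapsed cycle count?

k=0 load=t0/5c comp=- wait=5 total=5
k=1 load=t1/2c comp=t0/9c wait=9 total=14
k=2 load=t2/7c comp=t1/6c wait=7 total=21
k=3 load=t3/6c comp=t2/7c wait=7 total=28
k=4 load=t4/4c comp=t3/2c wait=4 total=32
k=5 load=- comp=t4/2c wait=2 total=34

end_cycle[3] = 28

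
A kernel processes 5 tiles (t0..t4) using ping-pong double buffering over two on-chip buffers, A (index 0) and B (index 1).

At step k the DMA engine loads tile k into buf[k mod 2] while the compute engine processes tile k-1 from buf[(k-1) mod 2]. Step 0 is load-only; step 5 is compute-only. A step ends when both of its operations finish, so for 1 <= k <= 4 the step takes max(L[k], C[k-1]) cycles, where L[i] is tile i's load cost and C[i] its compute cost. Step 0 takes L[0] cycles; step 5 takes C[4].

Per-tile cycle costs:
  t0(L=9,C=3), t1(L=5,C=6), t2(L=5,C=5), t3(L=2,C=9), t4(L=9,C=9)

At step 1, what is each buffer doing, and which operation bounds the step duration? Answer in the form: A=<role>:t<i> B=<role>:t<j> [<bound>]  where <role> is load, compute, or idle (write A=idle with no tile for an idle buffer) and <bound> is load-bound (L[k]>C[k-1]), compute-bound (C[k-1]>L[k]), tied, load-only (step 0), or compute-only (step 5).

step 0: L[0]=9 → dur=9, Σ=9 | A=load:t0 B=idle [load-only]
step 1: L[1]=5 C[0]=3 → dur=5, Σ=14 | A=compute:t0 B=load:t1 [load-bound]
step 2: L[2]=5 C[1]=6 → dur=6, Σ=20 | A=load:t2 B=compute:t1 [compute-bound]
step 3: L[3]=2 C[2]=5 → dur=5, Σ=25 | A=compute:t2 B=load:t3 [compute-bound]
step 4: L[4]=9 C[3]=9 → dur=9, Σ=34 | A=load:t4 B=compute:t3 [tied]
step 5: C[4]=9 → dur=9, Σ=43 | A=compute:t4 B=idle [compute-only]

step 1: A=compute:t0 B=load:t1 [load-bound]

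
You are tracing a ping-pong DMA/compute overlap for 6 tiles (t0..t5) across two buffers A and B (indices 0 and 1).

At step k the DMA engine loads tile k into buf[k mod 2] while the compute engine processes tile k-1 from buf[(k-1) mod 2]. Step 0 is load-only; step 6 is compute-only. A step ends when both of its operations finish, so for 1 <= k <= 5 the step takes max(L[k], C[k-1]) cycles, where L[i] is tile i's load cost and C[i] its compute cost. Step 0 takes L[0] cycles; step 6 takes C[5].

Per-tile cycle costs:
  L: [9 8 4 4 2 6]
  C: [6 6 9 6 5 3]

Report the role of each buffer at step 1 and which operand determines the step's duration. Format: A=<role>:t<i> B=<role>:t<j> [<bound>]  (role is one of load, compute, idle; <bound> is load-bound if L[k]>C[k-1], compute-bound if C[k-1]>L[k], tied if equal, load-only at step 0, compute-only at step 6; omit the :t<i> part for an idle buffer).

step 1: A=compute:t0 B=load:t1 [load-bound]

k=0 load=t0/9c comp=- wait=9 total=9
k=1 load=t1/8c comp=t0/6c wait=8 total=17
k=2 load=t2/4c comp=t1/6c wait=6 total=23
k=3 load=t3/4c comp=t2/9c wait=9 total=32
k=4 load=t4/2c comp=t3/6c wait=6 total=38
k=5 load=t5/6c comp=t4/5c wait=6 total=44
k=6 load=- comp=t5/3c wait=3 total=47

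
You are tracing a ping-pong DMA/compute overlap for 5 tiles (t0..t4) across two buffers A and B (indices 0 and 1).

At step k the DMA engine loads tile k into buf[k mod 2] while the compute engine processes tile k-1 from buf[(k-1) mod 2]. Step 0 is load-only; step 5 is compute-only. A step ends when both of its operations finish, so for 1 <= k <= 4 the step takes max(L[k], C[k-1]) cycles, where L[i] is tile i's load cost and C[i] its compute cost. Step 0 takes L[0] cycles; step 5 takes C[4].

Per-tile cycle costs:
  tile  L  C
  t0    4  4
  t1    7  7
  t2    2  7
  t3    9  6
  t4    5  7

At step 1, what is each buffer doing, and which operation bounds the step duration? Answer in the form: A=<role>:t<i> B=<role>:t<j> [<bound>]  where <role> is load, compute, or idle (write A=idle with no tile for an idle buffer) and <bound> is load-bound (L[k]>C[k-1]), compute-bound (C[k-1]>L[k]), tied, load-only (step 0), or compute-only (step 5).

step 1: A=compute:t0 B=load:t1 [load-bound]

k=0 load=t0/4c comp=- wait=4 total=4
k=1 load=t1/7c comp=t0/4c wait=7 total=11
k=2 load=t2/2c comp=t1/7c wait=7 total=18
k=3 load=t3/9c comp=t2/7c wait=9 total=27
k=4 load=t4/5c comp=t3/6c wait=6 total=33
k=5 load=- comp=t4/7c wait=7 total=40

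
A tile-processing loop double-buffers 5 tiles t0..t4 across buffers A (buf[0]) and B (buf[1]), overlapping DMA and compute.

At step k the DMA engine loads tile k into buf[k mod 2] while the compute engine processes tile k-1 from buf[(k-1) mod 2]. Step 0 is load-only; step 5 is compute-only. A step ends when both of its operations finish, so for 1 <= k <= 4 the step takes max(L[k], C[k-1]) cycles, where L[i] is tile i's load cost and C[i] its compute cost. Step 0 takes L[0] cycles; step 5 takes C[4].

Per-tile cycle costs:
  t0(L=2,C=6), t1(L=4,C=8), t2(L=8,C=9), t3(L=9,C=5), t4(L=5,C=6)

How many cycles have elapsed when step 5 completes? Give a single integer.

end_cycle[5] = 36

k=0 load=t0/2c comp=- wait=2 total=2
k=1 load=t1/4c comp=t0/6c wait=6 total=8
k=2 load=t2/8c comp=t1/8c wait=8 total=16
k=3 load=t3/9c comp=t2/9c wait=9 total=25
k=4 load=t4/5c comp=t3/5c wait=5 total=30
k=5 load=- comp=t4/6c wait=6 total=36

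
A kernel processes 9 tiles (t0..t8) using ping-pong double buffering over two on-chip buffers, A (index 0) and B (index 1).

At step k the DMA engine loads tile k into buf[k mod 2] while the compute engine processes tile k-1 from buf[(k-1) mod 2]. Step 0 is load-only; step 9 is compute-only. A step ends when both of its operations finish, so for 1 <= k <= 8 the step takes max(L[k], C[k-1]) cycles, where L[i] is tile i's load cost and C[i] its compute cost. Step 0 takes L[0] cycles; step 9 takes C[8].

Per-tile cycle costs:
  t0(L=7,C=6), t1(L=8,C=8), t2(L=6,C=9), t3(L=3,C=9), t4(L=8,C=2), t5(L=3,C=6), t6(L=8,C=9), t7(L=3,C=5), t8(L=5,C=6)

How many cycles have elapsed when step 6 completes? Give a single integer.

  0. 7=7c; end=7; A:t0 B:-
  1. max(8,6)=8c; end=15; A:t0 B:t1
  2. max(6,8)=8c; end=23; A:t2 B:t1
  3. max(3,9)=9c; end=32; A:t2 B:t3
  4. max(8,9)=9c; end=41; A:t4 B:t3
  5. max(3,2)=3c; end=44; A:t4 B:t5
  6. max(8,6)=8c; end=52; A:t6 B:t5
  7. max(3,9)=9c; end=61; A:t6 B:t7
  8. max(5,5)=5c; end=66; A:t8 B:t7
  9. 6=6c; end=72; A:t8 B:t7

end_cycle[6] = 52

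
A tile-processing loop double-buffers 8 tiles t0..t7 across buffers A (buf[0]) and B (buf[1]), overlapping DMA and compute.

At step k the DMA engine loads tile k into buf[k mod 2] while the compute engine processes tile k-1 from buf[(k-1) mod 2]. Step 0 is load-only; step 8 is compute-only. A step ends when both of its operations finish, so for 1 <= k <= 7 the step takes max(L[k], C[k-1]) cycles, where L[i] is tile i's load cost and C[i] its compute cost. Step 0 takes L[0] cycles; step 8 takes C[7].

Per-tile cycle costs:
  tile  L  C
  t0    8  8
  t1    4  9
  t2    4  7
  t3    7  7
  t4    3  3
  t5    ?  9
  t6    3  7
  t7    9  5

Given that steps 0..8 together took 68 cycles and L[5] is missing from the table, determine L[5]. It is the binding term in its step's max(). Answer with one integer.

step 0 = dur = L[0]=8 = 8
step 1 = dur = max(L[1]=4, C[0]=8) = 8
step 2 = dur = max(L[2]=4, C[1]=9) = 9
step 3 = dur = max(L[3]=7, C[2]=7) = 7
step 4 = dur = max(L[4]=3, C[3]=7) = 7
step 5 = dur = max(L[5]=?, C[4]=3) = L[5]  (unknown; binding)
step 6 = dur = max(L[6]=3, C[5]=9) = 9
step 7 = dur = max(L[7]=9, C[6]=7) = 9
step 8 = dur = C[7]=5 = 5
sum of known step durations = 62
dur[5] = total - known = 68 - 62 = 6
L[5] is the binding max in step 5, so L[5] = dur[5] = 6

L[5] = 6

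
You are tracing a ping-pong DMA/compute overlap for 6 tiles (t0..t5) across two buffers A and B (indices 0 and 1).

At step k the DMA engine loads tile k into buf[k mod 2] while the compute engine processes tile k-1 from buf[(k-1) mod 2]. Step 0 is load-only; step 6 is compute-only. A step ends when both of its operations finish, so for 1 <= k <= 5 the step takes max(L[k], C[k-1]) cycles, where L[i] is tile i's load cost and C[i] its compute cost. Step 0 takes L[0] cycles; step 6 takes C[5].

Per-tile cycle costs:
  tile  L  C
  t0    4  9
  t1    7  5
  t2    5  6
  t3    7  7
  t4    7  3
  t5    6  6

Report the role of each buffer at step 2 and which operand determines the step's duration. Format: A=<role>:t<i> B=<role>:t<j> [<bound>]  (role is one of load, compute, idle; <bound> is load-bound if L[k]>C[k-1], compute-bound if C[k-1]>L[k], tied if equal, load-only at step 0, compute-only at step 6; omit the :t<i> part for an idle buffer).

step 2: A=load:t2 B=compute:t1 [tied]

k=0 load=t0/4c comp=- wait=4 total=4
k=1 load=t1/7c comp=t0/9c wait=9 total=13
k=2 load=t2/5c comp=t1/5c wait=5 total=18
k=3 load=t3/7c comp=t2/6c wait=7 total=25
k=4 load=t4/7c comp=t3/7c wait=7 total=32
k=5 load=t5/6c comp=t4/3c wait=6 total=38
k=6 load=- comp=t5/6c wait=6 total=44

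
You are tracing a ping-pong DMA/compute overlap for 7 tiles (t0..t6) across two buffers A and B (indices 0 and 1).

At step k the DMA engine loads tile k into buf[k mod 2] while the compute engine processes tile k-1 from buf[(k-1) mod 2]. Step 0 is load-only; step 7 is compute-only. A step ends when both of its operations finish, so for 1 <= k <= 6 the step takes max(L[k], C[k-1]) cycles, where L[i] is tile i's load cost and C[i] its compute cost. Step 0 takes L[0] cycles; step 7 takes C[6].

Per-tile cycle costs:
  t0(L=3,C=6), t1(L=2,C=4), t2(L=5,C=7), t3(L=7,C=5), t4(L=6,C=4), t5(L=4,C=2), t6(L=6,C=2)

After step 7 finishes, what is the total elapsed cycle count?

k=0 load=t0/3c comp=- wait=3 total=3
k=1 load=t1/2c comp=t0/6c wait=6 total=9
k=2 load=t2/5c comp=t1/4c wait=5 total=14
k=3 load=t3/7c comp=t2/7c wait=7 total=21
k=4 load=t4/6c comp=t3/5c wait=6 total=27
k=5 load=t5/4c comp=t4/4c wait=4 total=31
k=6 load=t6/6c comp=t5/2c wait=6 total=37
k=7 load=- comp=t6/2c wait=2 total=39

end_cycle[7] = 39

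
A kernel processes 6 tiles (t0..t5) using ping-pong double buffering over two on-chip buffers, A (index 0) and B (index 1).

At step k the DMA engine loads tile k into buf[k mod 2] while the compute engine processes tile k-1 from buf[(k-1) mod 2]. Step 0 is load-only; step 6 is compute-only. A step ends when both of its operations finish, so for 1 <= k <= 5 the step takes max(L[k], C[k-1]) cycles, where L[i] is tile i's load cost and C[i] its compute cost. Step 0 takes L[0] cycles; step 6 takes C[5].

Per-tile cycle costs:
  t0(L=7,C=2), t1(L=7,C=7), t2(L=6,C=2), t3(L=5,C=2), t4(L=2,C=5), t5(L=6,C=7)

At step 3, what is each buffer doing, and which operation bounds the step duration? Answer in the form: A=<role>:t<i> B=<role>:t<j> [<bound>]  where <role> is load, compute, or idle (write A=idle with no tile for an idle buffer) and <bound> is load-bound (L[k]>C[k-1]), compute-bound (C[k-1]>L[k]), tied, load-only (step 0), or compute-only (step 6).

k=0 load=t0/7c comp=- wait=7 total=7
k=1 load=t1/7c comp=t0/2c wait=7 total=14
k=2 load=t2/6c comp=t1/7c wait=7 total=21
k=3 load=t3/5c comp=t2/2c wait=5 total=26
k=4 load=t4/2c comp=t3/2c wait=2 total=28
k=5 load=t5/6c comp=t4/5c wait=6 total=34
k=6 load=- comp=t5/7c wait=7 total=41

step 3: A=compute:t2 B=load:t3 [load-bound]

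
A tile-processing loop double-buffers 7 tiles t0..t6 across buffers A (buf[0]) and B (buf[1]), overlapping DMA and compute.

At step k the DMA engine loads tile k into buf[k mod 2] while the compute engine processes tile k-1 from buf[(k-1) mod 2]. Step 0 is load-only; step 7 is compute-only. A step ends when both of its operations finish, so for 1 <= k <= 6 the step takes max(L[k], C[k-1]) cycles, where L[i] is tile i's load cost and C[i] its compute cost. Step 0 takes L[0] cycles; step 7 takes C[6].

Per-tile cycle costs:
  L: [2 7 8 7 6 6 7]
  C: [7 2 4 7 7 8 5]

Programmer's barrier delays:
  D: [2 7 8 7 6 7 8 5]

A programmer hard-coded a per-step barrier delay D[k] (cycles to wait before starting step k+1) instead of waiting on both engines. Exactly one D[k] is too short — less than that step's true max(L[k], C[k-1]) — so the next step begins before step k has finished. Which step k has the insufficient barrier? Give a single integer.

hazard at step 4

k=0 barrier L[0]=2→2c, D[0]=2 ok
k=1 barrier max(L[1]=7,C[0]=7)→7c, D[1]=7 ok
k=2 barrier max(L[2]=8,C[1]=2)→8c, D[2]=8 ok
k=3 barrier max(L[3]=7,C[2]=4)→7c, D[3]=7 ok
k=4 barrier max(L[4]=6,C[3]=7)→7c, D[4]=6 SHORT
k=5 barrier max(L[5]=6,C[4]=7)→7c, D[5]=7 ok
k=6 barrier max(L[6]=7,C[5]=8)→8c, D[6]=8 ok
k=7 barrier C[6]=5→5c, D[7]=5 ok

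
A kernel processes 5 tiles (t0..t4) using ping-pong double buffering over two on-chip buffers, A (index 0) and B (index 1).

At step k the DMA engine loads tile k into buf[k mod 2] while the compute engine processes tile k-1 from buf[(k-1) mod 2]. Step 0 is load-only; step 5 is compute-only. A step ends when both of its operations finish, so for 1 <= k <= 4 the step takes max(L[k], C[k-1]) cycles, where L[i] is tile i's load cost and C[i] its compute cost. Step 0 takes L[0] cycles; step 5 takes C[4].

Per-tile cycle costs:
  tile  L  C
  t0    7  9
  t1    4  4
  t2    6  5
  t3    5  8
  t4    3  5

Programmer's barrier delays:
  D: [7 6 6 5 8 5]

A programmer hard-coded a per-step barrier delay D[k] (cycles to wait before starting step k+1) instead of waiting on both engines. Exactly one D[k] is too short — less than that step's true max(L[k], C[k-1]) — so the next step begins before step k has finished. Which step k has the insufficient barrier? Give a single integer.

[0] required=L[0]=7=7 vs D=7 ok
[1] required=max(L[1]=4,C[0]=9)=9 vs D=6 SHORT
[2] required=max(L[2]=6,C[1]=4)=6 vs D=6 ok
[3] required=max(L[3]=5,C[2]=5)=5 vs D=5 ok
[4] required=max(L[4]=3,C[3]=8)=8 vs D=8 ok
[5] required=C[4]=5=5 vs D=5 ok

hazard at step 1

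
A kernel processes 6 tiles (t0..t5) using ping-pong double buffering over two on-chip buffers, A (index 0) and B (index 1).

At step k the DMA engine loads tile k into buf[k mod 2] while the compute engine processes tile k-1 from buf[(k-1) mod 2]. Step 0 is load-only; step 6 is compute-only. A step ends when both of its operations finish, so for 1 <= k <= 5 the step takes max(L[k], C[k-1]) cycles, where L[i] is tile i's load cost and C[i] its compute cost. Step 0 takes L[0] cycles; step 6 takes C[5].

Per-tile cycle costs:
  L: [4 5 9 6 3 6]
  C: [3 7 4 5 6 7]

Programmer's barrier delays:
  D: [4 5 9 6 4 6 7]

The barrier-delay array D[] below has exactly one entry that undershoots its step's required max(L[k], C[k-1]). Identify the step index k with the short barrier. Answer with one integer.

hazard at step 4

step 0: need L[0]=4 = 4; D[0]=4 ok
step 1: need max(L[1]=5,C[0]=3) = 5; D[1]=5 ok
step 2: need max(L[2]=9,C[1]=7) = 9; D[2]=9 ok
step 3: need max(L[3]=6,C[2]=4) = 6; D[3]=6 ok
step 4: need max(L[4]=3,C[3]=5) = 5; D[4]=4 SHORT
step 5: need max(L[5]=6,C[4]=6) = 6; D[5]=6 ok
step 6: need C[5]=7 = 7; D[6]=7 ok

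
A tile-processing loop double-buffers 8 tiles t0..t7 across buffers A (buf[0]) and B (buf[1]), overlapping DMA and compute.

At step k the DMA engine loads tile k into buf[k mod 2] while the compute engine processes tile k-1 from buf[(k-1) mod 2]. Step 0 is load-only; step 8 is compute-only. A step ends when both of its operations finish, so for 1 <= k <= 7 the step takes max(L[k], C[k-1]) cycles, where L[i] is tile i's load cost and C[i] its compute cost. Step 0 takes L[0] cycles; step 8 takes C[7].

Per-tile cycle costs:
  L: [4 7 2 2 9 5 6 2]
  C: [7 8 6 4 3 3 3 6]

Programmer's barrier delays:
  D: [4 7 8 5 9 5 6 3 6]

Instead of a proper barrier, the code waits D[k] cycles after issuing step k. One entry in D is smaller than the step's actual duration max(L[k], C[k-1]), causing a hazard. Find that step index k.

step 0: need L[0]=4 = 4; D[0]=4 ok
step 1: need max(L[1]=7,C[0]=7) = 7; D[1]=7 ok
step 2: need max(L[2]=2,C[1]=8) = 8; D[2]=8 ok
step 3: need max(L[3]=2,C[2]=6) = 6; D[3]=5 SHORT
step 4: need max(L[4]=9,C[3]=4) = 9; D[4]=9 ok
step 5: need max(L[5]=5,C[4]=3) = 5; D[5]=5 ok
step 6: need max(L[6]=6,C[5]=3) = 6; D[6]=6 ok
step 7: need max(L[7]=2,C[6]=3) = 3; D[7]=3 ok
step 8: need C[7]=6 = 6; D[8]=6 ok

hazard at step 3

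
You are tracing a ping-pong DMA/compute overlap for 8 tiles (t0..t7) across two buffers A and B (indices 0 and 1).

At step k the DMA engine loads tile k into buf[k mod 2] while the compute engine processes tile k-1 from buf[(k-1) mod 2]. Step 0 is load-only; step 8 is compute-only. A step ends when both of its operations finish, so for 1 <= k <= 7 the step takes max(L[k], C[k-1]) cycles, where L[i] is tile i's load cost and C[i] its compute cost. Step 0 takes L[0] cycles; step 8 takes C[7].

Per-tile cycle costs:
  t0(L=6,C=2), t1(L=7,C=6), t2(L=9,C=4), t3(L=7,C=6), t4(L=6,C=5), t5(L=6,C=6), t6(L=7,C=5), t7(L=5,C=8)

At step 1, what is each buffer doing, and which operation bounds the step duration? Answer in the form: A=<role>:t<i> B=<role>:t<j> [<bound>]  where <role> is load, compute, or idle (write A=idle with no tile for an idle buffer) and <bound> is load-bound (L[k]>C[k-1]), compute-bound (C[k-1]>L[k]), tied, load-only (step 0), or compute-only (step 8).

step 0: L[0]=6 → dur=6, Σ=6 | A=load:t0 B=idle [load-only]
step 1: L[1]=7 C[0]=2 → dur=7, Σ=13 | A=compute:t0 B=load:t1 [load-bound]
step 2: L[2]=9 C[1]=6 → dur=9, Σ=22 | A=load:t2 B=compute:t1 [load-bound]
step 3: L[3]=7 C[2]=4 → dur=7, Σ=29 | A=compute:t2 B=load:t3 [load-bound]
step 4: L[4]=6 C[3]=6 → dur=6, Σ=35 | A=load:t4 B=compute:t3 [tied]
step 5: L[5]=6 C[4]=5 → dur=6, Σ=41 | A=compute:t4 B=load:t5 [load-bound]
step 6: L[6]=7 C[5]=6 → dur=7, Σ=48 | A=load:t6 B=compute:t5 [load-bound]
step 7: L[7]=5 C[6]=5 → dur=5, Σ=53 | A=compute:t6 B=load:t7 [tied]
step 8: C[7]=8 → dur=8, Σ=61 | A=idle B=compute:t7 [compute-only]

step 1: A=compute:t0 B=load:t1 [load-bound]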